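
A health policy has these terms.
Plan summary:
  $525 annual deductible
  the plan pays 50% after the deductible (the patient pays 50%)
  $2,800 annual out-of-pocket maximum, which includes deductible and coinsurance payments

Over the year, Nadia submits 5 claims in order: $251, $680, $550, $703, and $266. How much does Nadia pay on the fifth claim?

$133

Claim 1 ($251): entire amount goes to the deductible. Patient pays $251; OOP now $251.
Claim 2 ($680): $274 finishes the deductible; $406 goes to coinsurance; coinsurance $406 × 50% = $203. Cost to patient: $477. OOP to date $728.
Claim 3 ($550): deductible met; 50% of $550 = $275. Patient pays $275; OOP now $1,003.
Claim 4 ($703): deductible already satisfied, so patient's share is 50% × $703 = $351.50. Patient pays $351.50; OOP now $1,354.50.
Claim 5 ($266): deductible already satisfied, so patient's share is 50% × $266 = $133. Patient pays $133; OOP now $1,487.50.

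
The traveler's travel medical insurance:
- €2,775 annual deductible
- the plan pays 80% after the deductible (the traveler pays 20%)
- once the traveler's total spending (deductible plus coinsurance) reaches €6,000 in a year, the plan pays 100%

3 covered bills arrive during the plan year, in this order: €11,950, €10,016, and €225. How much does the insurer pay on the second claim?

Bill 1, €11,950: €2,775 finishes the deductible; €9,175 goes to coinsurance; 20% of €9,175 = €1,835. Traveler owes €4,610 (running OOP €4,610). Insurer: €11,950 − €4,610 = €7,340.
Bill 2, €10,016: 20% coinsurance on €10,016 = €2,003.20. That would push OOP to €6,613.20, over the €6,000 cap, so traveler pays €6,000 − €4,610 = €1,390. Insurer: €10,016 − €1,390 = €8,626.

€8,626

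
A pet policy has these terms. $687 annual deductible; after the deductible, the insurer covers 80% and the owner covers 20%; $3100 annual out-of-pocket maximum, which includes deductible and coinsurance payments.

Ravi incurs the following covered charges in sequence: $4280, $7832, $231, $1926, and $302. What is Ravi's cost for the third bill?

#1 ($4280): $687 finishes the deductible; $3593 goes to coinsurance; coinsurance $3593 × 20% = $718.60. Owner pays $1405.60; OOP now $1405.60.
#2 ($7832): deductible already satisfied, so owner's share is 20% × $7832 = $1566.40. Owner pays $1566.40; OOP now $2972.
#3 ($231): 20% coinsurance on $231 = $46.20. Cost to owner: $46.20. OOP to date $3018.20.

$46.20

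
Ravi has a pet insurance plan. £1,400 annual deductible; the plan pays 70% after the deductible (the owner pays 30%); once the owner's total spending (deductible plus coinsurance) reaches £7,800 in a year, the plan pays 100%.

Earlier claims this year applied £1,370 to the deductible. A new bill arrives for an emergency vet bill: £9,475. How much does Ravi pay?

Deductible still to meet: £1,400 − £1,370 = £30.
The remaining £9,445 (= £9,475 − £30) moves to coinsurance.
Coinsurance: £9,445 × 30% = £2,833.50.
That puts the owner's cost at £30 + £2,833.50 = £2,863.50 before any cap.
Cumulative spending £1,370 + £2,863.50 = £4,233.50 stays under the £7,800 maximum.

£2,863.50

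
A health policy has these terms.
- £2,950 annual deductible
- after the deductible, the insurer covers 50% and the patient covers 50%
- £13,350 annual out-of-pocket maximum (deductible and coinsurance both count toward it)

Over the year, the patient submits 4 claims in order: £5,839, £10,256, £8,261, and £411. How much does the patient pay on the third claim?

£3,827.50

Bill 1, £5,839: £2,950 to deductible, leaving £2,889; patient's 50% is £1,444.50. Patient pays £4,394.50; OOP now £4,394.50.
Bill 2, £10,256: 50% coinsurance on £10,256 = £5,128. Patient pays £5,128; OOP now £9,522.50.
Bill 3, £8,261: deductible already satisfied, so patient's share is 50% × £8,261 = £4,130.50. That would push OOP to £13,653, over the £13,350 cap, so patient pays £13,350 − £9,522.50 = £3,827.50.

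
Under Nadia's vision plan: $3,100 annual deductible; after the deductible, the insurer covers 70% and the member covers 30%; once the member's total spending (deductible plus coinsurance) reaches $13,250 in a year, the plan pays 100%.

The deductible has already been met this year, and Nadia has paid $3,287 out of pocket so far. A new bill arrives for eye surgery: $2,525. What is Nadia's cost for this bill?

With the deductible met, the entire $2,525 is subject to coinsurance.
Coinsurance: $2,525 × 30% = $757.50.
Year-to-date out-of-pocket becomes $3,287 + $757.50 = $4,044.50, still under the $13,250 maximum, so no cap applies.

$757.50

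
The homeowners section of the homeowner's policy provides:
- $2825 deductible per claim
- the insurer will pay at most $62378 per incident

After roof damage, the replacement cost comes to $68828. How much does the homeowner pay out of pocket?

After the deductible, $68828 − $2825 = $66003 remains.
The $62378 per-incident cap binds; insurer pays $62378.
Homeowner's share is the uncovered remainder: $68828 − $62378 = $6450.

$6450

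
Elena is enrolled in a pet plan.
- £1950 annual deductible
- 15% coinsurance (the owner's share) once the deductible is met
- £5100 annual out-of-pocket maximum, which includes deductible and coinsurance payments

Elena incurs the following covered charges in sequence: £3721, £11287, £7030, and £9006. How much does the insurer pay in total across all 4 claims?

£25944

Claim 1 (£3721): £1950 to deductible, leaving £1771; coinsurance £1771 × 15% = £265.65. Owner pays £2215.65; OOP now £2215.65. Plan pays £3721 − £2215.65 = £1505.35.
Claim 2 (£11287): deductible met; 15% of £11287 = £1693.05. Owner pays £1693.05; OOP now £3908.70. Insurer: £11287 − £1693.05 = £9593.95.
Claim 3 (£7030): deductible met; 15% of £7030 = £1054.50. Cost to owner: £1054.50. OOP to date £4963.20. Insurer: £7030 − £1054.50 = £5975.50.
Claim 4 (£9006): deductible met; 15% of £9006 = £1350.90. OOP would hit £6314.10 > £5100, so the cap limits the owner to £5100 − £4963.20 = £136.80. Plan pays £9006 − £136.80 = £8869.20.
Insurer total = bills − owner's total = £31044 − £5100 = £25944.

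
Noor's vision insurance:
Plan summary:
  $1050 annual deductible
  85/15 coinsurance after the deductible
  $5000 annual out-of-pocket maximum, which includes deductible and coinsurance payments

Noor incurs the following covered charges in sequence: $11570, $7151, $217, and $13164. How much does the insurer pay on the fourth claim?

Claim 1 — $11570: deductible takes $1050, $10520 remains; member's 15% is $1578. Member owes $2628 (running OOP $2628). Plan pays $11570 − $2628 = $8942.
Claim 2 — $7151: 15% coinsurance on $7151 = $1072.65. Cost to member: $1072.65. OOP to date $3700.65. Insurer: $7151 − $1072.65 = $6078.35.
Claim 3 — $217: deductible met; 15% of $217 = $32.55. Cost to member: $32.55. OOP to date $3733.20. Plan pays $217 − $32.55 = $184.45.
Claim 4 — $13164: deductible met; 15% of $13164 = $1974.60. That would push OOP to $5707.80, over the $5000 cap, so member pays $5000 − $3733.20 = $1266.80. Insurer: $13164 − $1266.80 = $11897.20.

$11897.20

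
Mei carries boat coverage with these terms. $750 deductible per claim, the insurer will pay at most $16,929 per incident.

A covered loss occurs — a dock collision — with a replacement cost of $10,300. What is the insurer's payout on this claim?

$9,550

Subtract the deductible: $10,300 − $750 = $9,550.
$9,550 is within the $16,929 limit, so the insurer pays $9,550.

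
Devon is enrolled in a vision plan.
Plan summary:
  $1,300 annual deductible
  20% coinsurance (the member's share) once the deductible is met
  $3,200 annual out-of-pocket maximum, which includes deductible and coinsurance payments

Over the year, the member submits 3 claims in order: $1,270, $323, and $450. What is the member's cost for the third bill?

$90

#1 ($1,270): entire amount goes to the deductible. Member pays $1,270; OOP now $1,270.
#2 ($323): $30 to deductible, leaving $293; coinsurance $293 × 20% = $58.60. Cost to member: $88.60. OOP to date $1,358.60.
#3 ($450): 20% coinsurance on $450 = $90. Member pays $90; OOP now $1,448.60.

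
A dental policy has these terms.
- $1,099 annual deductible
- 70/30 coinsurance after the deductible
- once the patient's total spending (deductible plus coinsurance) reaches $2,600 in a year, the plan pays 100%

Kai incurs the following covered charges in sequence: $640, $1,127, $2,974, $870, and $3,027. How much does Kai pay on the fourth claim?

Claim 1 ($640): all of it applies to the deductible. Patient pays $640; OOP now $640.
Claim 2 ($1,127): $459 to deductible, leaving $668; patient's 30% is $200.40. Patient owes $659.40 (running OOP $1,299.40).
Claim 3 ($2,974): deductible met; 30% of $2,974 = $892.20. Patient owes $892.20 (running OOP $2,191.60).
Claim 4 ($870): 30% coinsurance on $870 = $261. Patient pays $261; OOP now $2,452.60.

$261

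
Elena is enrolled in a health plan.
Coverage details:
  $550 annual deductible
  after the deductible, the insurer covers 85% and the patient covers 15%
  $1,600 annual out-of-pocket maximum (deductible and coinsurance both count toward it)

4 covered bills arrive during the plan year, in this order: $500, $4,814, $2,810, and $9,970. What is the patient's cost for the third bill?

$335.40

Bill 1, $500: fully absorbed by the deductible. Cost to patient: $500. OOP to date $500.
Bill 2, $4,814: deductible takes $50, $4,764 remains; 15% of $4,764 = $714.60. Patient pays $764.60; OOP now $1,264.60.
Bill 3, $2,810: deductible met; 15% of $2,810 = $421.50. That would push OOP to $1,686.10, over the $1,600 cap, so patient pays $1,600 − $1,264.60 = $335.40.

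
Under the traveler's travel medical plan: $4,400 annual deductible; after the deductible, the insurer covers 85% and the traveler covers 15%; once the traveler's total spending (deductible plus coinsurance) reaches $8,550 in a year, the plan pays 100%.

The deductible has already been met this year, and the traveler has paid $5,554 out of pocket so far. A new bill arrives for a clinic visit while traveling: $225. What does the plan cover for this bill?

$191.25

The deductible is already satisfied, so the full bill goes to coinsurance.
15% of $225 = $33.75 falls to the traveler.
Cumulative spending $5,554 + $33.75 = $5,587.75 stays under the $8,550 maximum.
Insurer pays the balance: $225 − $33.75 = $191.25.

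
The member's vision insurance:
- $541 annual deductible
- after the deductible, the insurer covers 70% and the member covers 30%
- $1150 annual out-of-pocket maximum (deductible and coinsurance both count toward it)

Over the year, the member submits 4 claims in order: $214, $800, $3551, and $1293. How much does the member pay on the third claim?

$467.10

Bill 1, $214: fully absorbed by the deductible. Member pays $214; OOP now $214.
Bill 2, $800: $327 to deductible, leaving $473; coinsurance $473 × 30% = $141.90. Member owes $468.90 (running OOP $682.90).
Bill 3, $3551: deductible already satisfied, so member's share is 30% × $3551 = $1065.30. That would push OOP to $1748.20, over the $1150 cap, so member pays $1150 − $682.90 = $467.10.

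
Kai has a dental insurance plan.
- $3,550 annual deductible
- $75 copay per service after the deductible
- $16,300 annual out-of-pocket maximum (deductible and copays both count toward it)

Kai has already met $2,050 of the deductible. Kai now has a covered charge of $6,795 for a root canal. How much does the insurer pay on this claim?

Deductible still to meet: $3,550 − $2,050 = $1,500.
That leaves $6,795 − $1,500 = $5,295 for the copay.
Copay on this service: $75.
That puts the patient's cost at $1,500 + $75 = $1,575 before any cap.
Year-to-date out-of-pocket becomes $2,050 + $1,575 = $3,625, still under the $16,300 maximum, so no cap applies.
The insurer covers the remainder: $6,795 − $1,575 = $5,220.

$5,220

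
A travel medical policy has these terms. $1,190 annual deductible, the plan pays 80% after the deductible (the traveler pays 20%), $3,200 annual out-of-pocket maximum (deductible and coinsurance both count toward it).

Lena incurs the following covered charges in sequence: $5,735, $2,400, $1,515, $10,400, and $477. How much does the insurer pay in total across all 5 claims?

#1 ($5,735): $1,190 to deductible, leaving $4,545; traveler's 20% is $909. Traveler owes $2,099 (running OOP $2,099). Insurer: $5,735 − $2,099 = $3,636.
#2 ($2,400): deductible already satisfied, so traveler's share is 20% × $2,400 = $480. Cost to traveler: $480. OOP to date $2,579. Insurer: $2,400 − $480 = $1,920.
#3 ($1,515): deductible met; 20% of $1,515 = $303. Cost to traveler: $303. OOP to date $2,882. Insurer: $1,515 − $303 = $1,212.
#4 ($10,400): deductible already satisfied, so traveler's share is 20% × $10,400 = $2,080. OOP would hit $4,962 > $3,200, so the cap limits the traveler to $3,200 − $2,882 = $318. Insurer: $10,400 − $318 = $10,082.
#5 ($477): deductible met; 20% of $477 = $95.40. OOP would hit $3,295.40 > $3,200, so the cap limits the traveler to $3,200 − $3,200 = $0. Insurer: $477 − $0 = $477.
Insurer total = bills − traveler's total = $20,527 − $3,200 = $17,327.

$17,327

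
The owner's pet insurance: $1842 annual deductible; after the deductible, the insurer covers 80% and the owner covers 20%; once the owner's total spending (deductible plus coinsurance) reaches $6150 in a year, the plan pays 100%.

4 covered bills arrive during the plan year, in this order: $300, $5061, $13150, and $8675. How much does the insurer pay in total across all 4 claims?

$21036

#1 ($300): fully absorbed by the deductible. Owner pays $300; OOP now $300. Plan pays $300 − $300 = $0.
#2 ($5061): $1542 finishes the deductible; $3519 goes to coinsurance; owner's 20% is $703.80. Cost to owner: $2245.80. OOP to date $2545.80. Insurer: $5061 − $2245.80 = $2815.20.
#3 ($13150): deductible already satisfied, so owner's share is 20% × $13150 = $2630. Owner pays $2630; OOP now $5175.80. Insurer: $13150 − $2630 = $10520.
#4 ($8675): deductible met; 20% of $8675 = $1735. Adding that to $5175.80 gives $6910.80, past the $6150 cap; owner pays only $6150 − $5175.80 = $974.20. Plan pays $8675 − $974.20 = $7700.80.
Insurer total = bills − owner's total = $27186 − $6150 = $21036.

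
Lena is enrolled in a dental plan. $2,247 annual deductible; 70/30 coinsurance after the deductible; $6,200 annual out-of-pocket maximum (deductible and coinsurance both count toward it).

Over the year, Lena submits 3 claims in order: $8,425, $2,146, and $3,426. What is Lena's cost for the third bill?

$1,027.80

Claim 1 — $8,425: deductible takes $2,247, $6,178 remains; coinsurance $6,178 × 30% = $1,853.40. Patient pays $4,100.40; OOP now $4,100.40.
Claim 2 — $2,146: deductible met; 30% of $2,146 = $643.80. Patient pays $643.80; OOP now $4,744.20.
Claim 3 — $3,426: 30% coinsurance on $3,426 = $1,027.80. Cost to patient: $1,027.80. OOP to date $5,772.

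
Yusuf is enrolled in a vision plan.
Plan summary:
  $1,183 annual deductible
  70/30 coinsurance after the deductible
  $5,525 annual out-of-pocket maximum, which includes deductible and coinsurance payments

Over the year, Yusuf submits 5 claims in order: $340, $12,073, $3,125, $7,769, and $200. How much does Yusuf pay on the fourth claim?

Bill 1, $340: all of it applies to the deductible. Member owes $340 (running OOP $340).
Bill 2, $12,073: $843 finishes the deductible; $11,230 goes to coinsurance; 30% of $11,230 = $3,369. Member pays $4,212; OOP now $4,552.
Bill 3, $3,125: 30% coinsurance on $3,125 = $937.50. Member owes $937.50 (running OOP $5,489.50).
Bill 4, $7,769: 30% coinsurance on $7,769 = $2,330.70. That would push OOP to $7,820.20, over the $5,525 cap, so member pays $5,525 − $5,489.50 = $35.50.

$35.50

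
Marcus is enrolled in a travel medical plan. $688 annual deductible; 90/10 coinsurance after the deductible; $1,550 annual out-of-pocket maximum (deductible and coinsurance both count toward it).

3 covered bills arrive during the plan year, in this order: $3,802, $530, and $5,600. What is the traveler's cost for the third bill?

#1 ($3,802): $688 to deductible, leaving $3,114; coinsurance $3,114 × 10% = $311.40. Traveler pays $999.40; OOP now $999.40.
#2 ($530): deductible already satisfied, so traveler's share is 10% × $530 = $53. Cost to traveler: $53. OOP to date $1,052.40.
#3 ($5,600): deductible already satisfied, so traveler's share is 10% × $5,600 = $560. OOP would hit $1,612.40 > $1,550, so the cap limits the traveler to $1,550 − $1,052.40 = $497.60.

$497.60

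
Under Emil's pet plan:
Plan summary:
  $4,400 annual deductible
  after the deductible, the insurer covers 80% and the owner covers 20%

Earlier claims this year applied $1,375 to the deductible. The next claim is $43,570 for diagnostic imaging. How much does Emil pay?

$1,375 of the $4,400 deductible is already met, leaving $3,025.
The remaining $40,545 (= $43,570 − $3,025) moves to coinsurance.
20% of $40,545 = $8,109 falls to the owner.
Owner responsibility: $3,025 + $8,109 = $11,134.

$11,134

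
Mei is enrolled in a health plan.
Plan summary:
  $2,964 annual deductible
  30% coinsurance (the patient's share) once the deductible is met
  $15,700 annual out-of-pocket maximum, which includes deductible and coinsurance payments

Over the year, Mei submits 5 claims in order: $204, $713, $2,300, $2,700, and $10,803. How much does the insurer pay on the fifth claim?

Claim 1 ($204): fully absorbed by the deductible. Cost to patient: $204. OOP to date $204. Insurer: $204 − $204 = $0.
Claim 2 ($713): all of it applies to the deductible. Patient owes $713 (running OOP $917). Insurer: $713 − $713 = $0.
Claim 3 ($2,300): deductible takes $2,047, $253 remains; 30% of $253 = $75.90. Patient owes $2,122.90 (running OOP $3,039.90). Insurer: $2,300 − $2,122.90 = $177.10.
Claim 4 ($2,700): deductible met; 30% of $2,700 = $810. Patient owes $810 (running OOP $3,849.90). Plan pays $2,700 − $810 = $1,890.
Claim 5 ($10,803): 30% coinsurance on $10,803 = $3,240.90. Patient owes $3,240.90 (running OOP $7,090.80). Insurer: $10,803 − $3,240.90 = $7,562.10.

$7,562.10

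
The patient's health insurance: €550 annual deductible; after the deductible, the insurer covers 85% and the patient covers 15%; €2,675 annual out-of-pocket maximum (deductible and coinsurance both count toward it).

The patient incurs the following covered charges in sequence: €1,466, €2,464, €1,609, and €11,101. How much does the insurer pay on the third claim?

Bill 1, €1,466: €550 to deductible, leaving €916; coinsurance €916 × 15% = €137.40. Patient owes €687.40 (running OOP €687.40). Plan pays €1,466 − €687.40 = €778.60.
Bill 2, €2,464: deductible met; 15% of €2,464 = €369.60. Cost to patient: €369.60. OOP to date €1,057. Insurer: €2,464 − €369.60 = €2,094.40.
Bill 3, €1,609: deductible met; 15% of €1,609 = €241.35. Patient pays €241.35; OOP now €1,298.35. Plan pays €1,609 − €241.35 = €1,367.65.

€1,367.65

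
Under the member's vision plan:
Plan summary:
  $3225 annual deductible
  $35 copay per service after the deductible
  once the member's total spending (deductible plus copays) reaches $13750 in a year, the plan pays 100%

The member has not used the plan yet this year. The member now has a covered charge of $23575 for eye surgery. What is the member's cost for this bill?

$3260

The full $3225 deductible is still open; $3225 of this bill applies to it.
That leaves $23575 − $3225 = $20350 for the copay.
Copay on this service: $35.
So the member owes $3225 + $35 = $3260 before any cap.
Total out-of-pocket so far would be $0 + $3260 = $3260, below the $13750 cap — no reduction.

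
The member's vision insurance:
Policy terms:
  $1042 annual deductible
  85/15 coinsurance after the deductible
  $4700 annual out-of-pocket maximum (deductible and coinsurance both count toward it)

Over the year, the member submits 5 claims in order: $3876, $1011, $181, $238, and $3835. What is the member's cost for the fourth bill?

$35.70

Claim 1 ($3876): $1042 finishes the deductible; $2834 goes to coinsurance; 15% of $2834 = $425.10. Member owes $1467.10 (running OOP $1467.10).
Claim 2 ($1011): 15% coinsurance on $1011 = $151.65. Cost to member: $151.65. OOP to date $1618.75.
Claim 3 ($181): 15% coinsurance on $181 = $27.15. Member owes $27.15 (running OOP $1645.90).
Claim 4 ($238): deductible met; 15% of $238 = $35.70. Member pays $35.70; OOP now $1681.60.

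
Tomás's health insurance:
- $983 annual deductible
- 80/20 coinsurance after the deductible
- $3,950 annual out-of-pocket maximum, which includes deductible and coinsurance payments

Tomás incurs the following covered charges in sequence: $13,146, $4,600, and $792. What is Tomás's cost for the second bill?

$534.40

Claim 1 — $13,146: $983 to deductible, leaving $12,163; 20% of $12,163 = $2,432.60. Patient pays $3,415.60; OOP now $3,415.60.
Claim 2 — $4,600: deductible already satisfied, so patient's share is 20% × $4,600 = $920. That would push OOP to $4,335.60, over the $3,950 cap, so patient pays $3,950 − $3,415.60 = $534.40.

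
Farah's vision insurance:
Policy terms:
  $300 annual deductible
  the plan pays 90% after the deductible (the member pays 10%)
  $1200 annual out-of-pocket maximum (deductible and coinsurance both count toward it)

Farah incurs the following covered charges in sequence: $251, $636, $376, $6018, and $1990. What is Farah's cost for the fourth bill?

Claim 1 ($251): fully absorbed by the deductible. Member pays $251; OOP now $251.
Claim 2 ($636): $49 to deductible, leaving $587; member's 10% is $58.70. Member pays $107.70; OOP now $358.70.
Claim 3 ($376): 10% coinsurance on $376 = $37.60. Member owes $37.60 (running OOP $396.30).
Claim 4 ($6018): 10% coinsurance on $6018 = $601.80. Member owes $601.80 (running OOP $998.10).

$601.80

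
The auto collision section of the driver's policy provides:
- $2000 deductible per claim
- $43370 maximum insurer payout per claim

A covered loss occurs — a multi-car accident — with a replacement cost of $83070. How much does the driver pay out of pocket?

After the deductible, $83070 − $2000 = $81070 remains.
$81070 exceeds the $43370 limit, so the insurer pays the limit: $43370.
Driver's share is the uncovered remainder: $83070 − $43370 = $39700.

$39700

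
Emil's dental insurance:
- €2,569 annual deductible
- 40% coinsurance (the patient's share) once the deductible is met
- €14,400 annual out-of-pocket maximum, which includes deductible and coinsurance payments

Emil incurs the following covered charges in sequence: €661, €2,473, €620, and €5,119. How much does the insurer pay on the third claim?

Bill 1, €661: entire amount goes to the deductible. Patient pays €661; OOP now €661. Plan pays €661 − €661 = €0.
Bill 2, €2,473: €1,908 to deductible, leaving €565; coinsurance €565 × 40% = €226. Patient pays €2,134; OOP now €2,795. Insurer: €2,473 − €2,134 = €339.
Bill 3, €620: 40% coinsurance on €620 = €248. Patient pays €248; OOP now €3,043. Insurer: €620 − €248 = €372.

€372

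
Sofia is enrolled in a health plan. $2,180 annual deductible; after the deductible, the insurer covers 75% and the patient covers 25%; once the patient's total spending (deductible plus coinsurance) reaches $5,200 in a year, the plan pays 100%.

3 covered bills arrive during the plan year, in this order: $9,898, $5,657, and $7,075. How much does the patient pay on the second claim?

$1,090.50

Claim 1 — $9,898: $2,180 finishes the deductible; $7,718 goes to coinsurance; 25% of $7,718 = $1,929.50. Patient owes $4,109.50 (running OOP $4,109.50).
Claim 2 — $5,657: deductible met; 25% of $5,657 = $1,414.25. OOP would hit $5,523.75 > $5,200, so the cap limits the patient to $5,200 − $4,109.50 = $1,090.50.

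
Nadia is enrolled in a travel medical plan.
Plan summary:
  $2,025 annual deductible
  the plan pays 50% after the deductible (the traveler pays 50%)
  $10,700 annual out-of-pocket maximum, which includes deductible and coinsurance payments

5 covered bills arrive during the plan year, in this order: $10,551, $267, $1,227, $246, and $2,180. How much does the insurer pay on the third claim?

Bill 1, $10,551: $2,025 finishes the deductible; $8,526 goes to coinsurance; traveler's 50% is $4,263. Traveler pays $6,288; OOP now $6,288. Plan pays $10,551 − $6,288 = $4,263.
Bill 2, $267: deductible met; 50% of $267 = $133.50. Traveler owes $133.50 (running OOP $6,421.50). Plan pays $267 − $133.50 = $133.50.
Bill 3, $1,227: deductible met; 50% of $1,227 = $613.50. Traveler pays $613.50; OOP now $7,035. Insurer: $1,227 − $613.50 = $613.50.

$613.50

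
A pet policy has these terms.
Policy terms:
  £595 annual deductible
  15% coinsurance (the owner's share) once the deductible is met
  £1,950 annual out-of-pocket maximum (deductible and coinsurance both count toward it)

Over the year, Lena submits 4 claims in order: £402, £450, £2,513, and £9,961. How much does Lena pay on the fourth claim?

£939.50

#1 (£402): entire amount goes to the deductible. Owner pays £402; OOP now £402.
#2 (£450): deductible takes £193, £257 remains; coinsurance £257 × 15% = £38.55. Cost to owner: £231.55. OOP to date £633.55.
#3 (£2,513): deductible already satisfied, so owner's share is 15% × £2,513 = £376.95. Owner owes £376.95 (running OOP £1,010.50).
#4 (£9,961): 15% coinsurance on £9,961 = £1,494.15. Adding that to £1,010.50 gives £2,504.65, past the £1,950 cap; owner pays only £1,950 − £1,010.50 = £939.50.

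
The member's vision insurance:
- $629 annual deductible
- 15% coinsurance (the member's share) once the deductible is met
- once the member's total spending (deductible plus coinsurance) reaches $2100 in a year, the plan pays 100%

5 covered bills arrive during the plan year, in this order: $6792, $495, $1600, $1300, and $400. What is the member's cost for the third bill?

$240

#1 ($6792): $629 to deductible, leaving $6163; member's 15% is $924.45. Member owes $1553.45 (running OOP $1553.45).
#2 ($495): deductible already satisfied, so member's share is 15% × $495 = $74.25. Cost to member: $74.25. OOP to date $1627.70.
#3 ($1600): deductible already satisfied, so member's share is 15% × $1600 = $240. Member pays $240; OOP now $1867.70.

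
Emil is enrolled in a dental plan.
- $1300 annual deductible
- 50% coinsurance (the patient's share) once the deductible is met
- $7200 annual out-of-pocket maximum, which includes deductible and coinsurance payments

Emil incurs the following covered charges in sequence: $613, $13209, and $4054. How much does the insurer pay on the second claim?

#1 ($613): entire amount goes to the deductible. Cost to patient: $613. OOP to date $613. Insurer: $613 − $613 = $0.
#2 ($13209): deductible takes $687, $12522 remains; 50% of $12522 = $6261. Together that's $687 + $6261 = $6948. That would push OOP to $7561, over the $7200 cap, so patient pays $7200 − $613 = $6587. Plan pays $13209 − $6587 = $6622.

$6622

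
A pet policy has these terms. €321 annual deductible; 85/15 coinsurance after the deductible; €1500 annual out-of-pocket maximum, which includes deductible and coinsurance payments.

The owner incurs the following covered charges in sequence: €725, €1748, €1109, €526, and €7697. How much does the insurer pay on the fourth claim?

€447.10

Claim 1 (€725): €321 finishes the deductible; €404 goes to coinsurance; 15% of €404 = €60.60. Owner owes €381.60 (running OOP €381.60). Insurer: €725 − €381.60 = €343.40.
Claim 2 (€1748): 15% coinsurance on €1748 = €262.20. Cost to owner: €262.20. OOP to date €643.80. Insurer: €1748 − €262.20 = €1485.80.
Claim 3 (€1109): deductible met; 15% of €1109 = €166.35. Owner owes €166.35 (running OOP €810.15). Insurer: €1109 − €166.35 = €942.65.
Claim 4 (€526): deductible met; 15% of €526 = €78.90. Cost to owner: €78.90. OOP to date €889.05. Insurer: €526 − €78.90 = €447.10.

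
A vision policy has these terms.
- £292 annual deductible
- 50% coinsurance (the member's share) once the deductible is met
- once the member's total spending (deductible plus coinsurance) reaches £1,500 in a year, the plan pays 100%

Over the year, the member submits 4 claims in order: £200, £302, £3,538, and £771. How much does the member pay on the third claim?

£1,103

Claim 1 (£200): entire amount goes to the deductible. Member pays £200; OOP now £200.
Claim 2 (£302): £92 to deductible, leaving £210; 50% of £210 = £105. Member owes £197 (running OOP £397).
Claim 3 (£3,538): deductible already satisfied, so member's share is 50% × £3,538 = £1,769. OOP would hit £2,166 > £1,500, so the cap limits the member to £1,500 − £397 = £1,103.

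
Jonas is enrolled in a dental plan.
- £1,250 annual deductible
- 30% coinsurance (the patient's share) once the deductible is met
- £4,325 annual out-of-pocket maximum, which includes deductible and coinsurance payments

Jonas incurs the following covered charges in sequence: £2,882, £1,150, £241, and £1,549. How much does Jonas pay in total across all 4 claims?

£2,621.60

Claim 1 — £2,882: deductible takes £1,250, £1,632 remains; patient's 30% is £489.60. Cost to patient: £1,739.60. OOP to date £1,739.60.
Claim 2 — £1,150: deductible already satisfied, so patient's share is 30% × £1,150 = £345. Patient owes £345 (running OOP £2,084.60).
Claim 3 — £241: deductible met; 30% of £241 = £72.30. Patient pays £72.30; OOP now £2,156.90.
Claim 4 — £1,549: 30% coinsurance on £1,549 = £464.70. Cost to patient: £464.70. OOP to date £2,621.60.
Summing the patient's payments: £1,739.60 + £345 + £72.30 + £464.70 = £2,621.60.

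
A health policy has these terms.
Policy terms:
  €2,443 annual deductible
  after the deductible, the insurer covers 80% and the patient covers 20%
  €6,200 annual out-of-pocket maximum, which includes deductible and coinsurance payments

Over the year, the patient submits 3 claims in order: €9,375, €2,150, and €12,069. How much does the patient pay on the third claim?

€1,940.60

Bill 1, €9,375: deductible takes €2,443, €6,932 remains; patient's 20% is €1,386.40. Patient pays €3,829.40; OOP now €3,829.40.
Bill 2, €2,150: deductible already satisfied, so patient's share is 20% × €2,150 = €430. Patient pays €430; OOP now €4,259.40.
Bill 3, €12,069: deductible already satisfied, so patient's share is 20% × €12,069 = €2,413.80. Adding that to €4,259.40 gives €6,673.20, past the €6,200 cap; patient pays only €6,200 − €4,259.40 = €1,940.60.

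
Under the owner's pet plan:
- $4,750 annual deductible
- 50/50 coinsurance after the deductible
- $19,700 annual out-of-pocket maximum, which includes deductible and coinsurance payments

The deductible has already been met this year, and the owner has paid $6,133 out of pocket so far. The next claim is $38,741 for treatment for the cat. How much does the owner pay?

With the deductible met, the entire $38,741 is subject to coinsurance.
Owner's 50% share of $38,741 is $19,370.50.
Year-to-date out-of-pocket would reach $6,133 + $19,370.50 = $25,503.50, above the $19,700 maximum, so the owner pays only $19,700 − $6,133 = $13,567.

$13,567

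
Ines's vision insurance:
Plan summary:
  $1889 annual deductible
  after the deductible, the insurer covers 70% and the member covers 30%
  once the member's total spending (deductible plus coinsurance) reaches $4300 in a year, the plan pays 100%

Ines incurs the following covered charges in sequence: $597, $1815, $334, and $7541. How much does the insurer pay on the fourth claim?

Claim 1 ($597): entire amount goes to the deductible. Cost to member: $597. OOP to date $597. Insurer: $597 − $597 = $0.
Claim 2 ($1815): $1292 to deductible, leaving $523; coinsurance $523 × 30% = $156.90. Cost to member: $1448.90. OOP to date $2045.90. Plan pays $1815 − $1448.90 = $366.10.
Claim 3 ($334): 30% coinsurance on $334 = $100.20. Member owes $100.20 (running OOP $2146.10). Plan pays $334 − $100.20 = $233.80.
Claim 4 ($7541): deductible met; 30% of $7541 = $2262.30. That would push OOP to $4408.40, over the $4300 cap, so member pays $4300 − $2146.10 = $2153.90. Insurer: $7541 − $2153.90 = $5387.10.

$5387.10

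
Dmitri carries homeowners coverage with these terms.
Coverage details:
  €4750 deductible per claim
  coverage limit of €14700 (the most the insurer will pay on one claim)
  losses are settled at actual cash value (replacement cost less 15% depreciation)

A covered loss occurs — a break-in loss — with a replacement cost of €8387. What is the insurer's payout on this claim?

€2378.95

Depreciate 15%: the covered value is €8387 × 0.85 = €7128.95.
Less the €4750 deductible: €7128.95 − €4750 = €2378.95.
€2378.95 ≤ €14700, so the limit doesn't bind; insurer pays €2378.95.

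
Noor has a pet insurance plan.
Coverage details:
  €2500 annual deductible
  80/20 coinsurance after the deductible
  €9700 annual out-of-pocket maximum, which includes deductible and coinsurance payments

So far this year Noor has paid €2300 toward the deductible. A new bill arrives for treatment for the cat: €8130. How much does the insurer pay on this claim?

€6344

Remaining deductible: €2500 − €2300 = €200.
After the €200 deductible portion, €8130 − €200 = €7930 is subject to coinsurance.
Coinsurance: €7930 × 20% = €1586.
That puts the owner's cost at €200 + €1586 = €1786 before any cap.
Cumulative spending €2300 + €1786 = €4086 stays under the €9700 maximum.
The insurer covers the remainder: €8130 − €1786 = €6344.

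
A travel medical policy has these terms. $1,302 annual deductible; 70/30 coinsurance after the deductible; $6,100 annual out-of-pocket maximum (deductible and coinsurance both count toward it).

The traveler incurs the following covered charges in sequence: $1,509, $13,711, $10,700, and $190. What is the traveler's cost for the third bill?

Claim 1 — $1,509: deductible takes $1,302, $207 remains; traveler's 30% is $62.10. Cost to traveler: $1,364.10. OOP to date $1,364.10.
Claim 2 — $13,711: 30% coinsurance on $13,711 = $4,113.30. Cost to traveler: $4,113.30. OOP to date $5,477.40.
Claim 3 — $10,700: deductible already satisfied, so traveler's share is 30% × $10,700 = $3,210. OOP would hit $8,687.40 > $6,100, so the cap limits the traveler to $6,100 − $5,477.40 = $622.60.

$622.60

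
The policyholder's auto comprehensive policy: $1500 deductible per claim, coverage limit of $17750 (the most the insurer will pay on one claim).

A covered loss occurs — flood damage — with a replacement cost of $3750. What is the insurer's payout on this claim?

$2250

Subtract the deductible: $3750 − $1500 = $2250.
$2250 is within the $17750 limit, so the insurer pays $2250.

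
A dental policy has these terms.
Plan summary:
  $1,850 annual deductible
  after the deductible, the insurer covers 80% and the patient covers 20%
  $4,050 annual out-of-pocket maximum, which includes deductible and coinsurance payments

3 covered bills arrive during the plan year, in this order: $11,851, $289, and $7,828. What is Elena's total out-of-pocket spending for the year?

#1 ($11,851): $1,850 finishes the deductible; $10,001 goes to coinsurance; coinsurance $10,001 × 20% = $2,000.20. Patient owes $3,850.20 (running OOP $3,850.20).
#2 ($289): deductible met; 20% of $289 = $57.80. Cost to patient: $57.80. OOP to date $3,908.
#3 ($7,828): deductible met; 20% of $7,828 = $1,565.60. That would push OOP to $5,473.60, over the $4,050 cap, so patient pays $4,050 − $3,908 = $142.
Total paid by the patient: $3,850.20 + $57.80 + $142 = $4,050.

$4,050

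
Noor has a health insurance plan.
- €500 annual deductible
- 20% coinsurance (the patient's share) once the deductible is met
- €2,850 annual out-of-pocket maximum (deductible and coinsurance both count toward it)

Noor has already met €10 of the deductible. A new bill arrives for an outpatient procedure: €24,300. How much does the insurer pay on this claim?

€10 of the €500 deductible is already met, leaving €490.
That leaves €24,300 − €490 = €23,810 for coinsurance.
Coinsurance: €23,810 × 20% = €4,762.
Patient responsibility before any cap: €490 + €4,762 = €5,252.
Year-to-date out-of-pocket would reach €10 + €5,252 = €5,262, above the €2,850 maximum, so the patient pays only €2,850 − €10 = €2,840.
The plan picks up €24,300 − €2,840 = €21,460.

€21,460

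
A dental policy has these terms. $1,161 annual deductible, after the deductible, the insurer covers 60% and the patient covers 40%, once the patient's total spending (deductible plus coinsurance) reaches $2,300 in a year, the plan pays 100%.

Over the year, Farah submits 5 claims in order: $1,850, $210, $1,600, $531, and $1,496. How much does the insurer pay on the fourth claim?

Claim 1 ($1,850): $1,161 to deductible, leaving $689; coinsurance $689 × 40% = $275.60. Patient pays $1,436.60; OOP now $1,436.60. Insurer: $1,850 − $1,436.60 = $413.40.
Claim 2 ($210): deductible already satisfied, so patient's share is 40% × $210 = $84. Patient owes $84 (running OOP $1,520.60). Insurer: $210 − $84 = $126.
Claim 3 ($1,600): deductible already satisfied, so patient's share is 40% × $1,600 = $640. Cost to patient: $640. OOP to date $2,160.60. Plan pays $1,600 − $640 = $960.
Claim 4 ($531): deductible met; 40% of $531 = $212.40. Adding that to $2,160.60 gives $2,373, past the $2,300 cap; patient pays only $2,300 − $2,160.60 = $139.40. Plan pays $531 − $139.40 = $391.60.

$391.60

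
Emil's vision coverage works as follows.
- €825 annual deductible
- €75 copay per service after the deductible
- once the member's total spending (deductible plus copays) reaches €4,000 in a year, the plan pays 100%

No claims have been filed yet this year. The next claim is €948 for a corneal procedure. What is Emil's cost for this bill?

€900

The full €825 deductible is still open; €825 of this bill applies to it.
After the €825 deductible portion, €948 − €825 = €123 is subject to the copay.
Copay on this service: €75.
So the member owes €825 + €75 = €900 before any cap.
Cumulative spending €0 + €900 = €900 stays under the €4,000 maximum.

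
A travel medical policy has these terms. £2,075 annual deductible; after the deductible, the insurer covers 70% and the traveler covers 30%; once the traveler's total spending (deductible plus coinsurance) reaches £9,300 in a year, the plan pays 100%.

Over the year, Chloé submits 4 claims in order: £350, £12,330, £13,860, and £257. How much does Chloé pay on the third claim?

£4,043.50

Claim 1 — £350: entire amount goes to the deductible. Traveler owes £350 (running OOP £350).
Claim 2 — £12,330: £1,725 to deductible, leaving £10,605; coinsurance £10,605 × 30% = £3,181.50. Traveler pays £4,906.50; OOP now £5,256.50.
Claim 3 — £13,860: deductible already satisfied, so traveler's share is 30% × £13,860 = £4,158. OOP would hit £9,414.50 > £9,300, so the cap limits the traveler to £9,300 − £5,256.50 = £4,043.50.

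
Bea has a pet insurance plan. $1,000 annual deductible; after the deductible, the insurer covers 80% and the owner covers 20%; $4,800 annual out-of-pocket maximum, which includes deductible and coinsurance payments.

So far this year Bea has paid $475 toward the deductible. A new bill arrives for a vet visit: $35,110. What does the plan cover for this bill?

$30,785

Remaining deductible: $1,000 − $475 = $525.
That leaves $35,110 − $525 = $34,585 for coinsurance.
Owner's 20% share of $34,585 is $6,917.
So the owner owes $525 + $6,917 = $7,442 before any cap.
Year-to-date out-of-pocket would reach $475 + $7,442 = $7,917, above the $4,800 maximum, so the owner pays only $4,800 − $475 = $4,325.
The plan picks up $35,110 − $4,325 = $30,785.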